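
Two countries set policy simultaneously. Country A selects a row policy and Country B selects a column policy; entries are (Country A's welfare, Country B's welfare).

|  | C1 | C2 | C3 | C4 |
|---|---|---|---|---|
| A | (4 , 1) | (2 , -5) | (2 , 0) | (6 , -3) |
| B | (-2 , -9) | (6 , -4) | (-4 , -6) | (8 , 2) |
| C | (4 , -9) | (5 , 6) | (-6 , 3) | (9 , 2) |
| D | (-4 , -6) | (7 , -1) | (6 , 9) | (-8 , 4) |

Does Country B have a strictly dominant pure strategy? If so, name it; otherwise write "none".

C1 fails to dominate C2 at B (-9<-4).
C2 fails to dominate C1 at A (-5<1).
C3 fails to dominate C1 at A (0<1).
C4 fails to dominate C1 at A (-3<1).
No single strategy dominates all the others.

none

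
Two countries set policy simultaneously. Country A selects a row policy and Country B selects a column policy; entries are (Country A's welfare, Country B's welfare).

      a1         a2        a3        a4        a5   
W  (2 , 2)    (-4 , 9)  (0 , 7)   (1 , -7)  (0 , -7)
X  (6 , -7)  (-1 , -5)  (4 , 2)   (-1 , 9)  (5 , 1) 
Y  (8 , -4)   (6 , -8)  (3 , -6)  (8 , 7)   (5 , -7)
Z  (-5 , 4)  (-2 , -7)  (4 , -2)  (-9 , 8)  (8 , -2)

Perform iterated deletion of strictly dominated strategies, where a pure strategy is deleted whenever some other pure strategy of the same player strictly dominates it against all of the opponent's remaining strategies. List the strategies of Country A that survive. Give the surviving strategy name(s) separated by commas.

Y

Country A's strategy W is strictly dominated by Y (a1: 8>2, a2: 6>-4, a3: 3>0, a4: 8>1, a5: 5>0) and is removed.
For Country B, a4 strictly dominates a1 on the remaining rows (X: 9>-7, Y: 7>-4, Z: 8>4); eliminate a1.
Country B's strategy a2 is strictly dominated by a3 (X: 2>-5, Y: -6>-8, Z: -2>-7) and is removed.
Country B's strategy a3 is strictly dominated by a4 (X: 9>2, Y: 7>-6, Z: 8>-2) and is removed.
For Country B, a4 strictly dominates a5 on the remaining rows (X: 9>1, Y: 7>-7, Z: 8>-2); eliminate a5.
Country A's strategy X is strictly dominated by Y (a4: 8>-1) and is removed.
Country A's strategy Z is strictly dominated by Y (a4: 8>-9) and is removed.
Among the remaining strategies, none is strictly dominated by another pure strategy of the same player, so the elimination stops.
Surviving strategies — Country A: {Y}; Country B: {a4}.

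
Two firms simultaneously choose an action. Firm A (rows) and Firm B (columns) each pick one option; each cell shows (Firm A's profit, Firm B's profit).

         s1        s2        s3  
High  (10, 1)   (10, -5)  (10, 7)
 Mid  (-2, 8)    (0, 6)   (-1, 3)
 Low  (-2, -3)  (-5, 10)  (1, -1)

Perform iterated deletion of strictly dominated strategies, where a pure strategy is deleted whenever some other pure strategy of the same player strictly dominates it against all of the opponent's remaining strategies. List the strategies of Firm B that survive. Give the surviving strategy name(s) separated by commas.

For Firm A, High strictly dominates Mid on the remaining columns (s1: 10>-2, s2: 10>0, s3: 10>-1); eliminate Mid.
Firm A's strategy Low is strictly dominated by High (s1: 10>-2, s2: 10>-5, s3: 10>1) and is removed.
Firm B's strategy s1 is strictly dominated by s3 (High: 7>1) and is removed.
Firm B's strategy s2 is strictly dominated by s3 (High: 7>-5) and is removed.
Among the remaining strategies, none is strictly dominated by another pure strategy of the same player, so the elimination stops.
Surviving strategies — Firm A: {High}; Firm B: {s3}.

s3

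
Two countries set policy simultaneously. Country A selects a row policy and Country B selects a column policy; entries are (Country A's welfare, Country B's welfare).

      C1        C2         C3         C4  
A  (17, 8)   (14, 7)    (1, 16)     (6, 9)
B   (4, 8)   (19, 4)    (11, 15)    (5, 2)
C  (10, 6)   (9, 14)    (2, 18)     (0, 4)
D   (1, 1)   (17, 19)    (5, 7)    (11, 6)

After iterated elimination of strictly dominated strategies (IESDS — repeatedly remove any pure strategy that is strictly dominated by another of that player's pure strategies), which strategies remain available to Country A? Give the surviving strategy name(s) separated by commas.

Column C1 is eliminated: C3 beats it against every remaining row (A: 16>8, B: 15>8, C: 18>6, D: 7>1).
For Country A, D strictly dominates A on the remaining columns (C2: 17>14, C3: 5>1, C4: 11>6); eliminate A.
Country A's strategy C is strictly dominated by B (C2: 19>9, C3: 11>2, C4: 5>0) and is removed.
For Country B, C2 strictly dominates C4 on the remaining rows (B: 4>2, D: 19>6); eliminate C4.
Country A's strategy D is strictly dominated by B (C2: 19>17, C3: 11>5) and is removed.
Column C2 is eliminated: C3 beats it against every remaining row (B: 15>4).
Among the remaining strategies, none is strictly dominated by another pure strategy of the same player, so the elimination stops.
Surviving strategies — Country A: {B}; Country B: {C3}.

B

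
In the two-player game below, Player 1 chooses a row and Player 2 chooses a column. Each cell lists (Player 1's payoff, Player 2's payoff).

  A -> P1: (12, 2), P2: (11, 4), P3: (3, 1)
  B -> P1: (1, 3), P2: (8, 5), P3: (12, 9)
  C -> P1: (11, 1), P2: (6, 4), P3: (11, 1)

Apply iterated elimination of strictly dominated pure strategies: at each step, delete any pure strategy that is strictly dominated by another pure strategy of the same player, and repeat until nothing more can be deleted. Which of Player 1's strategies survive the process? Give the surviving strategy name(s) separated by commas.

A, B

For Player 2, P2 strictly dominates P1 on the remaining rows (A: 4>2, B: 5>3, C: 4>1); eliminate P1.
Row C is eliminated: B beats it against every remaining column (P2: 8>6, P3: 12>11).
Among the remaining strategies, none is strictly dominated by another pure strategy of the same player, so the elimination stops.
Surviving strategies — Player 1: {A, B}; Player 2: {P2, P3}.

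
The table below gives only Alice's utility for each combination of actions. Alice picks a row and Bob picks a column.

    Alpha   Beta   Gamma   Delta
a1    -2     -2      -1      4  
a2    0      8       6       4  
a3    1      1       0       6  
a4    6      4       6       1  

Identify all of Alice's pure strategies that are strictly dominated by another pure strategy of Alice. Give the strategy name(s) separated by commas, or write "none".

a1

a1 is strictly dominated by a3 (Alpha: 1>-2, Beta: 1>-2, Gamma: 0>-1, Delta: 6>4).
a2: no other strategy beats it everywhere (a1 at Alpha (0>-2); a3 at Beta (8>1); a4 at Beta (8>4)).
a3: no other strategy beats it everywhere (a1 at Alpha (1>-2); a2 at Alpha (1>0); a4 at Delta (6>1)).
Nothing dominates a4: a1 at Alpha (6>-2); a2 at Alpha (6>0); a3 at Alpha (6>1).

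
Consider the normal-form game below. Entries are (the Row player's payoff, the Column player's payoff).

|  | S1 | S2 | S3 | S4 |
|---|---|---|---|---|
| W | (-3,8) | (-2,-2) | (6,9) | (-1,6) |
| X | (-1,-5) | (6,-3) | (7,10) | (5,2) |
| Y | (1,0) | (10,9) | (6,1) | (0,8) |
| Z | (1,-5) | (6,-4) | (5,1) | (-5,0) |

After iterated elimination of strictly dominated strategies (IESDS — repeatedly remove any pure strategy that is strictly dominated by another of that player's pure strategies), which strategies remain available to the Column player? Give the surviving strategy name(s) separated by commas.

The Row player's strategy W is strictly dominated by X (S1: -1>-3, S2: 6>-2, S3: 7>6, S4: 5>-1) and is removed.
For the Column player, S2 strictly dominates S1 on the remaining rows (X: -3>-5, Y: 9>0, Z: -4>-5); eliminate S1.
Row Z is eliminated: Y beats it against every remaining column (S2: 10>6, S3: 6>5, S4: 0>-5).
Among the remaining strategies, none is strictly dominated by another pure strategy of the same player, so the elimination stops.
Surviving strategies — the Row player: {X, Y}; the Column player: {S2, S3, S4}.

S2, S3, S4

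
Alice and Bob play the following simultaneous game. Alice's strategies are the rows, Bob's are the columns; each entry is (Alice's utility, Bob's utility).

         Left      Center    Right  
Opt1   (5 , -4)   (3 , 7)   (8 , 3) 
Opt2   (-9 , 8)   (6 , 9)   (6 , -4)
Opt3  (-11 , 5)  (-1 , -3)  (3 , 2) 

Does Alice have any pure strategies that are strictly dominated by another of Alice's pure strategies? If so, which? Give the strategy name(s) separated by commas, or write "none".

Opt1 is not dominated — it holds its own against Opt2 at Left (5>-9); Opt3 at Left (5>-11).
Opt2: no other strategy beats it everywhere (Opt1 at Center (6>3); Opt3 at Left (-9>-11)).
Opt3: dominated, since Opt1 does at least as well everywhere (Left: 5>-11, Center: 3>-1, Right: 8>3).

Opt3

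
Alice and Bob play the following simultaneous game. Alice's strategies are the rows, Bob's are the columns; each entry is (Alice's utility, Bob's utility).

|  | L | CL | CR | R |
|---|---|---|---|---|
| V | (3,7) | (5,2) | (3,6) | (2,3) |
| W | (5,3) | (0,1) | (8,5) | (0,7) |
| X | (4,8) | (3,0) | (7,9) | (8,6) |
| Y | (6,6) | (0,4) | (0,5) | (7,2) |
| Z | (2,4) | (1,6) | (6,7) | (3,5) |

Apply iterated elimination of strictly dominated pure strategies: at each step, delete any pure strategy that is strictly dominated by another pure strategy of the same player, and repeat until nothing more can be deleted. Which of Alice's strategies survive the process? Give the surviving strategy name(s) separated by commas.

W, X, Y

Alice's strategy Z is strictly dominated by X (L: 4>2, CL: 3>1, CR: 7>6, R: 8>3) and is removed.
For Bob, L strictly dominates CL on the remaining rows (V: 7>2, W: 3>1, X: 8>0, Y: 6>4); eliminate CL.
For Alice, X strictly dominates V on the remaining columns (L: 4>3, CR: 7>3, R: 8>2); eliminate V.
Among the remaining strategies, none is strictly dominated by another pure strategy of the same player, so the elimination stops.
Surviving strategies — Alice: {W, X, Y}; Bob: {L, CR, R}.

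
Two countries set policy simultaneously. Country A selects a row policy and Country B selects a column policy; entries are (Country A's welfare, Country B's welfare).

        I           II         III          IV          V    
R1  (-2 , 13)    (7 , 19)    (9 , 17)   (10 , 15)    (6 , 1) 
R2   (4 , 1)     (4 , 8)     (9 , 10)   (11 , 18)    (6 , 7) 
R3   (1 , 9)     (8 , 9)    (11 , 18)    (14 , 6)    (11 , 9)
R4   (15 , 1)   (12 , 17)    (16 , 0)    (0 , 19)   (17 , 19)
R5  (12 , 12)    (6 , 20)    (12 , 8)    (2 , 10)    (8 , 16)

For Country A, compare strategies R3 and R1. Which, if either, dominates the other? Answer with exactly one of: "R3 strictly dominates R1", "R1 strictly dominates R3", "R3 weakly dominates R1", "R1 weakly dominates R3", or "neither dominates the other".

R3 strictly dominates R1

Compare R3 to R1 across each choice by Country B: I: 1>-2, II: 8>7, III: 11>9, IV: 14>10, V: 11>6.
R3 gives a strictly higher payoff against each choice by Country B, so R3 strictly dominates R1.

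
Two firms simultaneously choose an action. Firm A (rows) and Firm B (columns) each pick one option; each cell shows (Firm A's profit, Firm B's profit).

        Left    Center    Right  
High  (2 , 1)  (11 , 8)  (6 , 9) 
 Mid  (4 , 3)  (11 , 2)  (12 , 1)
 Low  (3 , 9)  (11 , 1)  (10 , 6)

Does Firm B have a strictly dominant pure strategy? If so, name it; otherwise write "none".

Left fails to dominate Center at High (1<8).
Center fails to dominate Left at Mid (2<3).
Right fails to dominate Left at Mid (1<3).
No single strategy dominates all the others.

none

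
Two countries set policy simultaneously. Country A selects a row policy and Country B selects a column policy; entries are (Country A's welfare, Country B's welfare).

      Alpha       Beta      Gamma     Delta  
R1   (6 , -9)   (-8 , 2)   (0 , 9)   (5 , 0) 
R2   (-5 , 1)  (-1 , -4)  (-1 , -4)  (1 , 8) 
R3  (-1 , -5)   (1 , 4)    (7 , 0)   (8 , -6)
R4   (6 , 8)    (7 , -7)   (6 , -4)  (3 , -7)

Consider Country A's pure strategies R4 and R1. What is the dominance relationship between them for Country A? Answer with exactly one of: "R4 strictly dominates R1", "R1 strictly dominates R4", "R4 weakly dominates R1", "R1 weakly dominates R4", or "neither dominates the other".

R4's payoffs vs R1's, by Country B's action — Alpha: 6=6, Beta: 7>-8, Gamma: 6>0, Delta: 3<5.
R4 does better at Beta, Gamma but worse at Delta; neither strategy dominates the other.

neither dominates the other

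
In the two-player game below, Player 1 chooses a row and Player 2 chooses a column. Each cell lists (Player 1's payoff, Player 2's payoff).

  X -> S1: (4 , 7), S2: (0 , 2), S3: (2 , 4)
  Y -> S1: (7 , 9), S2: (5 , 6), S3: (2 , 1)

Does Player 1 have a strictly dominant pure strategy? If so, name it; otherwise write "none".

none

X fails to dominate Y at S1 (4<7).
Y fails to dominate X at S3 (2=2).
No single strategy dominates all the others.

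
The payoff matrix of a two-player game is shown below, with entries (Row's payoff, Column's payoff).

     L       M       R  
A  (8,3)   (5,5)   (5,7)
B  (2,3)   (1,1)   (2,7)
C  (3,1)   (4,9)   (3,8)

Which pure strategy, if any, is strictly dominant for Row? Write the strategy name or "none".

A

A vs B: L: 8>2, M: 5>1, R: 5>2.
A vs C: L: 8>3, M: 5>4, R: 5>3.
A strictly beats every other strategy against every opponent action, so it is strictly dominant.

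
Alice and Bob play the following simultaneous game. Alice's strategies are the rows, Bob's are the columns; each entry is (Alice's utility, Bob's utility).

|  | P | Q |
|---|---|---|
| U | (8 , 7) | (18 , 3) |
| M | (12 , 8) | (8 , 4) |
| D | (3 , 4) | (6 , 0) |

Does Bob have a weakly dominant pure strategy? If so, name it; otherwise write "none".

P vs Q: U: 7>3, M: 8>4, D: 4>0.
P is at least as good as every other strategy against every opponent action, so it is weakly dominant.

P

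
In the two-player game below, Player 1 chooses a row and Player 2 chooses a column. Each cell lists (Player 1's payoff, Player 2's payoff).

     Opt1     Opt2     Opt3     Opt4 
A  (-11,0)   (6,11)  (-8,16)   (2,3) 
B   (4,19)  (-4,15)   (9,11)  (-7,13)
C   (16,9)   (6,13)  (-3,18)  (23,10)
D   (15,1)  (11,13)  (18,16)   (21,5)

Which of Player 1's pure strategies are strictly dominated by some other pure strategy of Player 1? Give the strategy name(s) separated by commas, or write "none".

A, B

D strictly dominates A — Opt1: 15>-11, Opt2: 11>6, Opt3: 18>-8, Opt4: 21>2.
B is strictly dominated by D (Opt1: 15>4, Opt2: 11>-4, Opt3: 18>9, Opt4: 21>-7).
Nothing dominates C: A at Opt1 (16>-11); B at Opt1 (16>4); D at Opt1 (16>15).
Nothing dominates D: A at Opt1 (15>-11); B at Opt1 (15>4); C at Opt2 (11>6).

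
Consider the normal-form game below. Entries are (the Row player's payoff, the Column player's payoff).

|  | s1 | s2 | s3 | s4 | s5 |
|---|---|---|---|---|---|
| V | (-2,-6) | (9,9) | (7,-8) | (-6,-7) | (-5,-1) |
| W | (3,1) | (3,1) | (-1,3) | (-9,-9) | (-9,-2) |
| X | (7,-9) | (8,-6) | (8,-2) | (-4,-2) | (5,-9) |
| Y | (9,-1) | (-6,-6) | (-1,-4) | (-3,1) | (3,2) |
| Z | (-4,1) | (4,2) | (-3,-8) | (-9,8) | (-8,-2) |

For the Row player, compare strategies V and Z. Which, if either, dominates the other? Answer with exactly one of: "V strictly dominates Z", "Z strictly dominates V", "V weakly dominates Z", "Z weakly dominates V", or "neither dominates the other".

Compare V to Z across each opponent action: s1: -2>-4, s2: 9>4, s3: 7>-3, s4: -6>-9, s5: -5>-8.
Every comparison favours V, so V strictly dominates Z.

V strictly dominates Z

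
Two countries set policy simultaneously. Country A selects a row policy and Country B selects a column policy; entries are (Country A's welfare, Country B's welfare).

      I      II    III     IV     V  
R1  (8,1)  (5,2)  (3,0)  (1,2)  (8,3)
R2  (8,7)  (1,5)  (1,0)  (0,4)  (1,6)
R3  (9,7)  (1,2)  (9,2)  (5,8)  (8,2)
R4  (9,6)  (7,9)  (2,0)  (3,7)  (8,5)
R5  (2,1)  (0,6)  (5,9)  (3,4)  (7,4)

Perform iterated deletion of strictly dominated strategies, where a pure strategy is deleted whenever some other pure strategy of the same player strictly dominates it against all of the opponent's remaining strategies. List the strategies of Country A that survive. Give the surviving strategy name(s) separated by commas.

R1, R3, R4

Country A's strategy R2 is strictly dominated by R4 (I: 9>8, II: 7>1, III: 2>1, IV: 3>0, V: 8>1) and is removed.
For Country A, R3 strictly dominates R5 on the remaining columns (I: 9>2, II: 1>0, III: 9>5, IV: 5>3, V: 8>7); eliminate R5.
Country B's strategy I is strictly dominated by IV (R1: 2>1, R3: 8>7, R4: 7>6) and is removed.
Column III is eliminated: IV beats it against every remaining row (R1: 2>0, R3: 8>2, R4: 7>0).
Among the remaining strategies, none is strictly dominated by another pure strategy of the same player, so the elimination stops.
Surviving strategies — Country A: {R1, R3, R4}; Country B: {II, IV, V}.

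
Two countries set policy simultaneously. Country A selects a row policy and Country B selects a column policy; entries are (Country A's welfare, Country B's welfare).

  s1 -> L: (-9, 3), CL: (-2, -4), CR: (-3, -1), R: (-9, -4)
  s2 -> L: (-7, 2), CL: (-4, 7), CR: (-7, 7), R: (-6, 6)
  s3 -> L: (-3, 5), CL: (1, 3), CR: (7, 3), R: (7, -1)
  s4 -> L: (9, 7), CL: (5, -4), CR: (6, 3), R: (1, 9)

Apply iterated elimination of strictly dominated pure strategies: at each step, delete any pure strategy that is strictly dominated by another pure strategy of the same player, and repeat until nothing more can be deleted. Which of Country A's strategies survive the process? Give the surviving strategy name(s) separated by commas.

For Country A, s3 strictly dominates s1 on the remaining columns (L: -3>-9, CL: 1>-2, CR: 7>-3, R: 7>-9); eliminate s1.
Country A's strategy s2 is strictly dominated by s3 (L: -3>-7, CL: 1>-4, CR: 7>-7, R: 7>-6) and is removed.
Column CL is eliminated: L beats it against every remaining row (s3: 5>3, s4: 7>-4).
For Country B, L strictly dominates CR on the remaining rows (s3: 5>3, s4: 7>3); eliminate CR.
Among the remaining strategies, none is strictly dominated by another pure strategy of the same player, so the elimination stops.
Surviving strategies — Country A: {s3, s4}; Country B: {L, R}.

s3, s4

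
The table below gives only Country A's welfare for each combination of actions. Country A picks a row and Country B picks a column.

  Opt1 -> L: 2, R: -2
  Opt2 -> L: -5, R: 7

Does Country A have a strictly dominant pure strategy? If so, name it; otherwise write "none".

none

Opt1 fails to dominate Opt2 at R (-2<7).
Opt2 fails to dominate Opt1 at L (-5<2).
No single strategy dominates all the others.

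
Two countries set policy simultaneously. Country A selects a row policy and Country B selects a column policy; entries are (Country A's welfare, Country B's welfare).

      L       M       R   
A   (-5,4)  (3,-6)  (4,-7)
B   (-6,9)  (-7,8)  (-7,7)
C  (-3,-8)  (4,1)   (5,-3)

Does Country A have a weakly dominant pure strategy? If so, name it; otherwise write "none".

C vs A: L: -3>-5, M: 4>3, R: 5>4.
C vs B: L: -3>-6, M: 4>-7, R: 5>-7.
C is at least as good as every other strategy against every opponent action, so it is weakly dominant.

C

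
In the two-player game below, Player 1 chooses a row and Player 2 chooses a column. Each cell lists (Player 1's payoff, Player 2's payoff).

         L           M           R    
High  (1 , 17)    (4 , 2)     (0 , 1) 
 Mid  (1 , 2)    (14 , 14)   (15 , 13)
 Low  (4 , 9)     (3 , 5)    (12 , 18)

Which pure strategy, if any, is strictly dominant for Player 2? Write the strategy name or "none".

none

L fails to dominate M at Mid (2<14).
M fails to dominate L at High (2<17).
R fails to dominate L at High (1<17).
No single strategy dominates all the others.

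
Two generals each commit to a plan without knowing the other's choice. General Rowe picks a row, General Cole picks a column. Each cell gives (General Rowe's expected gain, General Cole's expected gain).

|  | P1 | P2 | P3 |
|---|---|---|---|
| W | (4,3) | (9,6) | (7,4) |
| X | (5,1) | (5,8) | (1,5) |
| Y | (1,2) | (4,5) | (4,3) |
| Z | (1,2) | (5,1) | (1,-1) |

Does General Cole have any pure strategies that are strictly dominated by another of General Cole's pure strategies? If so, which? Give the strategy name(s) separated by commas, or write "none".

Nothing dominates P1: P2 at Z (2>1); P3 at Z (2>-1).
P2 is not dominated — it holds its own against P1 at W (6>3); P3 at W (6>4).
P3 is strictly dominated by P2 (W: 6>4, X: 8>5, Y: 5>3, Z: 1>-1).

P3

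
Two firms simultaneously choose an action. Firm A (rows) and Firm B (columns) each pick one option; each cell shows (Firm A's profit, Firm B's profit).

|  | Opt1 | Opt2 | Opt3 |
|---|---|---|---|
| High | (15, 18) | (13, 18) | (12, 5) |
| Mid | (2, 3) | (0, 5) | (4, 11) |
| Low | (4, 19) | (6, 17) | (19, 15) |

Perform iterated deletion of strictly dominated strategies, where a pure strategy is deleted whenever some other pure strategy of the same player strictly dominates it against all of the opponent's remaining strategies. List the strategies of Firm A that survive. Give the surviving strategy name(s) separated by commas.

High

Firm A's strategy Mid is strictly dominated by High (Opt1: 15>2, Opt2: 13>0, Opt3: 12>4) and is removed.
Firm B's strategy Opt3 is strictly dominated by Opt1 (High: 18>5, Low: 19>15) and is removed.
Row Low is eliminated: High beats it against every remaining column (Opt1: 15>4, Opt2: 13>6).
Among the remaining strategies, none is strictly dominated by another pure strategy of the same player, so the elimination stops.
Surviving strategies — Firm A: {High}; Firm B: {Opt1, Opt2}.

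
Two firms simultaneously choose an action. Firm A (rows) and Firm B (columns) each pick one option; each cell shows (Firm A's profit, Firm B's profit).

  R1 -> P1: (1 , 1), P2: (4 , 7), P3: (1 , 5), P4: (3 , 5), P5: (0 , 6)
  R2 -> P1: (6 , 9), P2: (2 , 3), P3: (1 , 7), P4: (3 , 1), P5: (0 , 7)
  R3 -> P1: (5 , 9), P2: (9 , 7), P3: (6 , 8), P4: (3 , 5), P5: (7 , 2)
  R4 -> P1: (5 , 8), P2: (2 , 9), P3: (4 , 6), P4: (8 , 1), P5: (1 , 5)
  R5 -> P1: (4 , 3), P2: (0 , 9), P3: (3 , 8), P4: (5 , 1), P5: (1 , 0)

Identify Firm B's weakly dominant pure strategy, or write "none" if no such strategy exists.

none

P1 fails to dominate P2 at R1 (1<7).
P2 fails to dominate P1 at R2 (3<9).
P3 fails to dominate P1 at R2 (7<9).
P4 fails to dominate P1 at R2 (1<9).
P5 fails to dominate P1 at R2 (7<9).
No single strategy dominates all the others.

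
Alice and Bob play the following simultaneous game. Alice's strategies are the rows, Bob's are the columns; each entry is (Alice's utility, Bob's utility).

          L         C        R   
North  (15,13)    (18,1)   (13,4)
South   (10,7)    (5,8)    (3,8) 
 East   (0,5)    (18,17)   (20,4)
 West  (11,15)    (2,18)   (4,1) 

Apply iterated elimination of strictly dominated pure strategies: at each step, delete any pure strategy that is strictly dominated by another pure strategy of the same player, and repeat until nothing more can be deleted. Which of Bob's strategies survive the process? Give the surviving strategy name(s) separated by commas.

L, C

Row South is eliminated: North beats it against every remaining column (L: 15>10, C: 18>5, R: 13>3).
Row West is eliminated: North beats it against every remaining column (L: 15>11, C: 18>2, R: 13>4).
Bob's strategy R is strictly dominated by L (North: 13>4, East: 5>4) and is removed.
Among the remaining strategies, none is strictly dominated by another pure strategy of the same player, so the elimination stops.
Surviving strategies — Alice: {North, East}; Bob: {L, C}.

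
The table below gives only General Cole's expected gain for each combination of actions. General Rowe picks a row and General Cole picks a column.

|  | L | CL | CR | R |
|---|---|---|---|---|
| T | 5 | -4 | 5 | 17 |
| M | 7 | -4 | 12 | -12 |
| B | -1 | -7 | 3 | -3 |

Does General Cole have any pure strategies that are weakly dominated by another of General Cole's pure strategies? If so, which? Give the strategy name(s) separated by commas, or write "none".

L, CL

CR weakly dominates L — T: 5=5, M: 12>7, B: 3>-1.
CL is weakly dominated by L (T: 5>-4, M: 7>-4, B: -1>-7).
Nothing dominates CR: L at M (12>7); CL at T (5>-4); R at M (12>-12).
R: no other strategy beats it everywhere (L at T (17>5); CL at T (17>-4); CR at T (17>5)).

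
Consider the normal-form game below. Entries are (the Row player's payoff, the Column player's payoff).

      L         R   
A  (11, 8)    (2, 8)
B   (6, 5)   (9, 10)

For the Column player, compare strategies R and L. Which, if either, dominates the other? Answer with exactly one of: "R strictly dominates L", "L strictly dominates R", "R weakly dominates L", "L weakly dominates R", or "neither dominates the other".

R's payoffs vs L's, by the Row player's action — A: 8=8, B: 10>5.
R is at least as good everywhere and strictly better somewhere (tied only at A), so R weakly but not strictly dominates L.

R weakly dominates L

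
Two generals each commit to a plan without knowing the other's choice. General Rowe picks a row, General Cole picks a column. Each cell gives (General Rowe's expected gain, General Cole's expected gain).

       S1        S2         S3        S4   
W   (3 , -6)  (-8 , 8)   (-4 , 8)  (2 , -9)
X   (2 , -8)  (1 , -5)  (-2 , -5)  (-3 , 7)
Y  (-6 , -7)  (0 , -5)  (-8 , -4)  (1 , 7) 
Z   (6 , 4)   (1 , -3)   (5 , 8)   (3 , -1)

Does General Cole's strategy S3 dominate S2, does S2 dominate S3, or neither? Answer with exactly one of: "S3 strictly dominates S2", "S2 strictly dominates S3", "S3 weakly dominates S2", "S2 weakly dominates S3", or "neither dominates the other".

Compare S3 to S2 across each opponent action: W: 8=8, X: -5=-5, Y: -4>-5, Z: 8>-3.
S3 is at least as good everywhere and strictly better somewhere (tied only at W, X), so S3 weakly but not strictly dominates S2.

S3 weakly dominates S2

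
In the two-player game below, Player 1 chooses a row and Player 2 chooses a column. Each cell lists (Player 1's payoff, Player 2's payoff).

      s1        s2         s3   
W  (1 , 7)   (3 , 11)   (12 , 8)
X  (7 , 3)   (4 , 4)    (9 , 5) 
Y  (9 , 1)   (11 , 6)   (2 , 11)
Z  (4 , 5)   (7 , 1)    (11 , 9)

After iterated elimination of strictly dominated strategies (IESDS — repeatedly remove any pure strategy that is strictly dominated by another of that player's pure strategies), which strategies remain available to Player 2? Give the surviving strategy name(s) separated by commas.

s2, s3

Player 2's strategy s1 is strictly dominated by s3 (W: 8>7, X: 5>3, Y: 11>1, Z: 9>5) and is removed.
Row X is eliminated: Z beats it against every remaining column (s2: 7>4, s3: 11>9).
Among the remaining strategies, none is strictly dominated by another pure strategy of the same player, so the elimination stops.
Surviving strategies — Player 1: {W, Y, Z}; Player 2: {s2, s3}.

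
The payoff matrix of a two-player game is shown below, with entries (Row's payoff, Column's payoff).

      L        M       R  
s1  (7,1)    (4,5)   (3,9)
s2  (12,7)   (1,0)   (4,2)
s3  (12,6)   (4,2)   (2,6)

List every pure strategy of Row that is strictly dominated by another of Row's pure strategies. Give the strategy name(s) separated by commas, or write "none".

Nothing dominates s1: s2 at M (4>1); s3 at M (4=4).
s2 is not dominated — it holds its own against s1 at L (12>7); s3 at L (12=12).
Nothing dominates s3: s1 at L (12>7); s2 at L (12=12).

none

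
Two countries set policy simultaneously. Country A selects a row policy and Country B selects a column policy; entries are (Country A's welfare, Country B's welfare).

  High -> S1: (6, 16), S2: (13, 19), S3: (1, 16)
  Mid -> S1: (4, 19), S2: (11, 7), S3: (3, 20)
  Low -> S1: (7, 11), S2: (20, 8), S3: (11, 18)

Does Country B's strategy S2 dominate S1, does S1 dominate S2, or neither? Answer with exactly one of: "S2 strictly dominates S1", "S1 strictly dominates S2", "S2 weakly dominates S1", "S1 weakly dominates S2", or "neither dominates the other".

neither dominates the other

Compare S2 to S1 across each choice by Country A: High: 19>16, Mid: 7<19, Low: 8<11.
S2 does better at High but worse at Mid, Low; neither strategy dominates the other.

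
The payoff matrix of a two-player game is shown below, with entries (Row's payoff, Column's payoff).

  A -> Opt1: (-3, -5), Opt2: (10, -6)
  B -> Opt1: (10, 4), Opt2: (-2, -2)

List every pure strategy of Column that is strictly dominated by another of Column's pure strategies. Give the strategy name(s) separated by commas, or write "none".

Opt1: no other strategy beats it everywhere (Opt2 at A (-5>-6)).
Opt2 is strictly dominated by Opt1 (A: -5>-6, B: 4>-2).

Opt2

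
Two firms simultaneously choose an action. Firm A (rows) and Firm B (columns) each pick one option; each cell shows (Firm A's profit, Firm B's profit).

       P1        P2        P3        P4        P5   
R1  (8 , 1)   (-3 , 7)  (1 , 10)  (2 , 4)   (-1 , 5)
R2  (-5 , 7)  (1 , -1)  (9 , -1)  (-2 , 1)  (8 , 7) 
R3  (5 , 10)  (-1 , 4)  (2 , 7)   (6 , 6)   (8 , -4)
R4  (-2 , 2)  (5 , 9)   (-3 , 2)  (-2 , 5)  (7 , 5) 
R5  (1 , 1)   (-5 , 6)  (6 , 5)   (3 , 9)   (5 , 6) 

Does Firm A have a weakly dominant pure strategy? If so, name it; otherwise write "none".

R1 fails to dominate R2 at P2 (-3<1).
R2 fails to dominate R1 at P1 (-5<8).
R3 fails to dominate R1 at P1 (5<8).
R4 fails to dominate R1 at P1 (-2<8).
R5 fails to dominate R1 at P1 (1<8).
No single strategy dominates all the others.

none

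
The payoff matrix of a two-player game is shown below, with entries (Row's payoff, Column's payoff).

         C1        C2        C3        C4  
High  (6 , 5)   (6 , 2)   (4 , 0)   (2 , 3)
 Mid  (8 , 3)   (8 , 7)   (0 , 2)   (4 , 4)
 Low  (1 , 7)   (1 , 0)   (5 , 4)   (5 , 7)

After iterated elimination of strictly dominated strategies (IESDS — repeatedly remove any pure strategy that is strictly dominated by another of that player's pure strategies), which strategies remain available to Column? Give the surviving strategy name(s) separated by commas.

C1, C2, C4

Column C3 is eliminated: C1 beats it against every remaining row (High: 5>0, Mid: 3>2, Low: 7>4).
Row High is eliminated: Mid beats it against every remaining column (C1: 8>6, C2: 8>6, C4: 4>2).
Among the remaining strategies, none is strictly dominated by another pure strategy of the same player, so the elimination stops.
Surviving strategies — Row: {Mid, Low}; Column: {C1, C2, C4}.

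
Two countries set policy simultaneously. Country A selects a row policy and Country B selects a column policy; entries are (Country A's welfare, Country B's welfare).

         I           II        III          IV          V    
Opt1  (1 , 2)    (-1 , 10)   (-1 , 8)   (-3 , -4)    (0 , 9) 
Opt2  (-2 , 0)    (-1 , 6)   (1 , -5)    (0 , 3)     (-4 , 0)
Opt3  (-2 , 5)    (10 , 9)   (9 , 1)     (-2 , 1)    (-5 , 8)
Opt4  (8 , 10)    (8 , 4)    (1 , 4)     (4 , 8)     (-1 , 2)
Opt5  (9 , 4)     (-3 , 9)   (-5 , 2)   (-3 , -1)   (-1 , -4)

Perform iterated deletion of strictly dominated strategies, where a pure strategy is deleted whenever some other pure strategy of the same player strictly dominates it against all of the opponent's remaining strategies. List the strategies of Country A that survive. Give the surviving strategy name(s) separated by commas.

Opt3, Opt4, Opt5

For Country B, II strictly dominates V on the remaining rows (Opt1: 10>9, Opt2: 6>0, Opt3: 9>8, Opt4: 4>2, Opt5: 9>-4); eliminate V.
Country A's strategy Opt1 is strictly dominated by Opt4 (I: 8>1, II: 8>-1, III: 1>-1, IV: 4>-3) and is removed.
Column III is eliminated: I beats it against every remaining row (Opt2: 0>-5, Opt3: 5>1, Opt4: 10>4, Opt5: 4>2).
For Country A, Opt4 strictly dominates Opt2 on the remaining columns (I: 8>-2, II: 8>-1, IV: 4>0); eliminate Opt2.
Country B's strategy IV is strictly dominated by I (Opt3: 5>1, Opt4: 10>8, Opt5: 4>-1) and is removed.
Among the remaining strategies, none is strictly dominated by another pure strategy of the same player, so the elimination stops.
Surviving strategies — Country A: {Opt3, Opt4, Opt5}; Country B: {I, II}.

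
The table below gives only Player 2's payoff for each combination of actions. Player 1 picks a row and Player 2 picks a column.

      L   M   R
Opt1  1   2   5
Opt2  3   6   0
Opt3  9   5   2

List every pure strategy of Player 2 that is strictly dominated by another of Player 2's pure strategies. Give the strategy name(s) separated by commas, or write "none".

none

Nothing dominates L: M at Opt3 (9>5); R at Opt2 (3>0).
M: no other strategy beats it everywhere (L at Opt1 (2>1); R at Opt2 (6>0)).
Nothing dominates R: L at Opt1 (5>1); M at Opt1 (5>2).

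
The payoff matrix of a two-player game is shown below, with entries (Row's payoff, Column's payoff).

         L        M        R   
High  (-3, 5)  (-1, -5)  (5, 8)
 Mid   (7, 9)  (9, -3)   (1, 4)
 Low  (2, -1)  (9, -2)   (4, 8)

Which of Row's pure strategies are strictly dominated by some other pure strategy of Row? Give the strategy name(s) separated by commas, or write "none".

High: no other strategy beats it everywhere (Mid at R (5>1); Low at R (5>4)).
Nothing dominates Mid: High at L (7>-3); Low at L (7>2).
Low: no other strategy beats it everywhere (High at L (2>-3); Mid at M (9=9)).

none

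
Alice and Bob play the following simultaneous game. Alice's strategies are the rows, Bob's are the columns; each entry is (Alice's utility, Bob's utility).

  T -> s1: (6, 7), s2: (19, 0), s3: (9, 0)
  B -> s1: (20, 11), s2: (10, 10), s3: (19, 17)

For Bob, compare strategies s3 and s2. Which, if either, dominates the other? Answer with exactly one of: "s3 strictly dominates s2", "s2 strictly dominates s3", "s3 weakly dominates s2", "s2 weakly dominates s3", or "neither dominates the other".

s3 weakly dominates s2

s3's payoffs vs s2's, by Alice's action — T: 0=0, B: 17>10.
s3 is at least as good everywhere and strictly better somewhere (tied only at T), so s3 weakly but not strictly dominates s2.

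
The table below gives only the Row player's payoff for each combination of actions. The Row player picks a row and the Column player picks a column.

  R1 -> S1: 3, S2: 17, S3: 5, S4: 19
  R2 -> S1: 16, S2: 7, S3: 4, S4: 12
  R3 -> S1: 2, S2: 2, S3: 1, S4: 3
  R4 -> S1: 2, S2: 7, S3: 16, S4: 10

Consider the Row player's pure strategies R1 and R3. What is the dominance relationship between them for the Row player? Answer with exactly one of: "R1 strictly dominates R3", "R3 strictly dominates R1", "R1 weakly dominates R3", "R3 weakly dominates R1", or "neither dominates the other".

R1 strictly dominates R3

R1's payoffs vs R3's, by the Column player's action — S1: 3>2, S2: 17>2, S3: 5>1, S4: 19>3.
R1 gives a strictly higher payoff against every action of the Column player, so R1 strictly dominates R3.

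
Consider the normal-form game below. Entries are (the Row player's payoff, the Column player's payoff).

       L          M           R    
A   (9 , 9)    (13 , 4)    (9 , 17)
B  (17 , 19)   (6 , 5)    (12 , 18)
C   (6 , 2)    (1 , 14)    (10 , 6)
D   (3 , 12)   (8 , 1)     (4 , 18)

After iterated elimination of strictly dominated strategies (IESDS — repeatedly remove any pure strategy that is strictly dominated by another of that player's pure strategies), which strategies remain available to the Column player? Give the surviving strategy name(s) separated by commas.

L

The Row player's strategy C is strictly dominated by B (L: 17>6, M: 6>1, R: 12>10) and is removed.
For the Row player, A strictly dominates D on the remaining columns (L: 9>3, M: 13>8, R: 9>4); eliminate D.
Column M is eliminated: L beats it against every remaining row (A: 9>4, B: 19>5).
The Row player's strategy A is strictly dominated by B (L: 17>9, R: 12>9) and is removed.
Column R is eliminated: L beats it against every remaining row (B: 19>18).
Among the remaining strategies, none is strictly dominated by another pure strategy of the same player, so the elimination stops.
Surviving strategies — the Row player: {B}; the Column player: {L}.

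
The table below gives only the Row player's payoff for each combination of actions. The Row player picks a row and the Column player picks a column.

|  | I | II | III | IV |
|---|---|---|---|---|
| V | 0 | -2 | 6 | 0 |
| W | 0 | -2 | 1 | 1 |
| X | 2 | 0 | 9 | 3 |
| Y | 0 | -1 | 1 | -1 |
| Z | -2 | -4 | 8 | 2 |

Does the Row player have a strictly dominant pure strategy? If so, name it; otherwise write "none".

X vs V: I: 2>0, II: 0>-2, III: 9>6, IV: 3>0.
X vs W: I: 2>0, II: 0>-2, III: 9>1, IV: 3>1.
X vs Y: I: 2>0, II: 0>-1, III: 9>1, IV: 3>-1.
X vs Z: I: 2>-2, II: 0>-4, III: 9>8, IV: 3>2.
X strictly beats every other strategy against every opponent action, so it is strictly dominant.

X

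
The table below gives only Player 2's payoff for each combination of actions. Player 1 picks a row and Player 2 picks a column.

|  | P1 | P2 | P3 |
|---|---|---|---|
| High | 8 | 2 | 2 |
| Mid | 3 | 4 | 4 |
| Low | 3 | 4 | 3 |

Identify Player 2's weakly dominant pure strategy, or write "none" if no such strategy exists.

none

P1 fails to dominate P2 at Mid (3<4).
P2 fails to dominate P1 at High (2<8).
P3 fails to dominate P1 at High (2<8).
No single strategy dominates all the others.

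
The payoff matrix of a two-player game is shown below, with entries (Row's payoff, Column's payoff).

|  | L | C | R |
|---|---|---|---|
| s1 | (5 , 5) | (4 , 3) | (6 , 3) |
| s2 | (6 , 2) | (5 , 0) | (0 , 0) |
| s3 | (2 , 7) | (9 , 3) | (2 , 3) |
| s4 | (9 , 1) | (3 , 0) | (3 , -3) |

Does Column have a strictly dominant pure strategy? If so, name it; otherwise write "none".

L

L vs C: s1: 5>3, s2: 2>0, s3: 7>3, s4: 1>0.
L vs R: s1: 5>3, s2: 2>0, s3: 7>3, s4: 1>-3.
L strictly beats every other strategy against every opponent action, so it is strictly dominant.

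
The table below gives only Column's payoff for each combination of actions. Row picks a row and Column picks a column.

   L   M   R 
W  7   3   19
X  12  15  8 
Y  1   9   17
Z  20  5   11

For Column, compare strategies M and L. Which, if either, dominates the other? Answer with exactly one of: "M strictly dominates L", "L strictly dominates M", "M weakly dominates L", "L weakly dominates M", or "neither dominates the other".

Compare M to L across each opponent action: W: 3<7, X: 15>12, Y: 9>1, Z: 5<20.
M does better at X, Y but worse at W, Z; neither strategy dominates the other.

neither dominates the other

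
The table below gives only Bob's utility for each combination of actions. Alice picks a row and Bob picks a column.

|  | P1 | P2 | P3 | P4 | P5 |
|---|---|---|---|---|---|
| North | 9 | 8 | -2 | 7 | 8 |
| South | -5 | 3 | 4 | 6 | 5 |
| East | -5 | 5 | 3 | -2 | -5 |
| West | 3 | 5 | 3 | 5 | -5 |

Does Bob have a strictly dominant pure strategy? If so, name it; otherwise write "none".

none

P1 fails to dominate P2 at South (-5<3).
P2 fails to dominate P1 at North (8<9).
P3 fails to dominate P1 at North (-2<9).
P4 fails to dominate P1 at North (7<9).
P5 fails to dominate P1 at North (8<9).
No single strategy dominates all the others.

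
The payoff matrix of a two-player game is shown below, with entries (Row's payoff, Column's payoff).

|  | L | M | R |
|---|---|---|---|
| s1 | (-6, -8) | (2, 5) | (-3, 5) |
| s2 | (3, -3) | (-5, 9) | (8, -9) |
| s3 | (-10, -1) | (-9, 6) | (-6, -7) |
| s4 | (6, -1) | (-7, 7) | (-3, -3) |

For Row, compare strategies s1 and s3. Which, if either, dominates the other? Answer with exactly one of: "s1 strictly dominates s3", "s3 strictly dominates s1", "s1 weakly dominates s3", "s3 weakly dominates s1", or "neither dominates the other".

Compare s1 to s3 across each opponent action: L: -6>-10, M: 2>-9, R: -3>-6.
s1 gives a strictly higher payoff against each opponent action, so s1 strictly dominates s3.

s1 strictly dominates s3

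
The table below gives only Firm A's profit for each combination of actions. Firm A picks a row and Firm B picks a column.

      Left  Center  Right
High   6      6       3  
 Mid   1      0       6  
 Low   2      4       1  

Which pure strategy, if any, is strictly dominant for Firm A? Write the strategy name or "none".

none

High fails to dominate Mid at Right (3<6).
Mid fails to dominate High at Left (1<6).
Low fails to dominate High at Left (2<6).
No single strategy dominates all the others.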